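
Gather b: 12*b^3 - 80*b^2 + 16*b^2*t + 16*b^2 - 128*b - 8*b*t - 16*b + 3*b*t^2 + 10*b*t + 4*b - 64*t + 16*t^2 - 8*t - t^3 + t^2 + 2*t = 12*b^3 + b^2*(16*t - 64) + b*(3*t^2 + 2*t - 140) - t^3 + 17*t^2 - 70*t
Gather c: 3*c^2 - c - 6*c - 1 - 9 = 3*c^2 - 7*c - 10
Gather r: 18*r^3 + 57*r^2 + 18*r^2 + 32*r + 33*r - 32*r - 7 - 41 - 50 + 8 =18*r^3 + 75*r^2 + 33*r - 90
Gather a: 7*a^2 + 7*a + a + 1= 7*a^2 + 8*a + 1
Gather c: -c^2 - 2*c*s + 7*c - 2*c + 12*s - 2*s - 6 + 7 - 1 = -c^2 + c*(5 - 2*s) + 10*s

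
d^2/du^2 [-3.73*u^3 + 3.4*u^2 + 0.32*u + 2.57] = 6.8 - 22.38*u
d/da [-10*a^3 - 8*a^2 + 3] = 2*a*(-15*a - 8)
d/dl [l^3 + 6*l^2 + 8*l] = 3*l^2 + 12*l + 8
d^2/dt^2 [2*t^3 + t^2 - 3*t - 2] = 12*t + 2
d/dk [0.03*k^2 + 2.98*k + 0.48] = 0.06*k + 2.98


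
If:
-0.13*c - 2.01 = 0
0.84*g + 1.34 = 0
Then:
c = -15.46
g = -1.60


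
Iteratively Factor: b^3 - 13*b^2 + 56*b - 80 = (b - 4)*(b^2 - 9*b + 20) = (b - 4)^2*(b - 5)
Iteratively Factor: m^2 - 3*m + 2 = (m - 1)*(m - 2)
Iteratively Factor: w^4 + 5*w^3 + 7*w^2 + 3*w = (w + 1)*(w^3 + 4*w^2 + 3*w) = (w + 1)^2*(w^2 + 3*w) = w*(w + 1)^2*(w + 3)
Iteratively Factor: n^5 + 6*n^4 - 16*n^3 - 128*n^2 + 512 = (n + 4)*(n^4 + 2*n^3 - 24*n^2 - 32*n + 128) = (n + 4)^2*(n^3 - 2*n^2 - 16*n + 32) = (n + 4)^3*(n^2 - 6*n + 8) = (n - 4)*(n + 4)^3*(n - 2)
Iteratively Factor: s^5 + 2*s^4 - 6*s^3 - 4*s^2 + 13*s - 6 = (s + 2)*(s^4 - 6*s^2 + 8*s - 3) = (s - 1)*(s + 2)*(s^3 + s^2 - 5*s + 3) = (s - 1)^2*(s + 2)*(s^2 + 2*s - 3) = (s - 1)^2*(s + 2)*(s + 3)*(s - 1)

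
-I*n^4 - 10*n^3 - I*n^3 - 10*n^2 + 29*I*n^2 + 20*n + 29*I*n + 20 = (n - 5*I)*(n - 4*I)*(n - I)*(-I*n - I)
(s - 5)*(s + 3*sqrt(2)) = s^2 - 5*s + 3*sqrt(2)*s - 15*sqrt(2)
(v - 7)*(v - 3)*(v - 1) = v^3 - 11*v^2 + 31*v - 21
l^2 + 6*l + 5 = (l + 1)*(l + 5)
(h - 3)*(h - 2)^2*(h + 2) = h^4 - 5*h^3 + 2*h^2 + 20*h - 24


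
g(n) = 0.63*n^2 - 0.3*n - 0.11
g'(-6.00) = -7.86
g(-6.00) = 24.37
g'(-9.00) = -11.64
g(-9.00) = 53.62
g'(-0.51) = -0.94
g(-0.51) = 0.21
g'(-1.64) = -2.37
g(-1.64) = 2.08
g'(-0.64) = -1.11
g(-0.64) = 0.34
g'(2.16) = 2.42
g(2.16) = 2.18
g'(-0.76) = -1.26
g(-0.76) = 0.48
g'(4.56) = 5.45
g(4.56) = 11.62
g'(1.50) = 1.59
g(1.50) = 0.86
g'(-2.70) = -3.70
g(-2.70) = 5.29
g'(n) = 1.26*n - 0.3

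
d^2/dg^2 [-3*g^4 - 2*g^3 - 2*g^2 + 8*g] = -36*g^2 - 12*g - 4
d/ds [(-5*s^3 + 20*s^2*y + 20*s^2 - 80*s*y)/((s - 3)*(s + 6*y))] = 5*(s*(s - 3)*(s^2 - 4*s*y - 4*s + 16*y) + s*(s + 6*y)*(s^2 - 4*s*y - 4*s + 16*y) + (s - 3)*(s + 6*y)*(-3*s^2 + 8*s*y + 8*s - 16*y))/((s - 3)^2*(s + 6*y)^2)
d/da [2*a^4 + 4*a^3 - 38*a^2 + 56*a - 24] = 8*a^3 + 12*a^2 - 76*a + 56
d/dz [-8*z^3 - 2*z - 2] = -24*z^2 - 2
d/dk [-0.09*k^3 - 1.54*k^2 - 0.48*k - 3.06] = -0.27*k^2 - 3.08*k - 0.48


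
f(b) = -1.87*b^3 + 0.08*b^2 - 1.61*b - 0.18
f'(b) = -5.61*b^2 + 0.16*b - 1.61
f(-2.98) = 54.82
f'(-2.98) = -51.91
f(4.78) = -210.28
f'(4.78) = -129.02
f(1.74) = -12.59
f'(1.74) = -18.32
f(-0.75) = 1.86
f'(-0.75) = -4.89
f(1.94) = -16.66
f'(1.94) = -22.41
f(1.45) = -8.05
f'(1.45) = -13.17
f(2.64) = -38.28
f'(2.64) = -40.29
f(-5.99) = 414.24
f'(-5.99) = -203.86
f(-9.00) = 1384.02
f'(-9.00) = -457.46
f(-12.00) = 3262.02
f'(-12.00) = -811.37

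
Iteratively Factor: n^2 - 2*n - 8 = (n - 4)*(n + 2)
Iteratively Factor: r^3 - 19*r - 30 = (r - 5)*(r^2 + 5*r + 6) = (r - 5)*(r + 2)*(r + 3)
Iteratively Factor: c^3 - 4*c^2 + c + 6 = (c - 2)*(c^2 - 2*c - 3) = (c - 2)*(c + 1)*(c - 3)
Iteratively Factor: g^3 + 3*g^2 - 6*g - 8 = (g + 1)*(g^2 + 2*g - 8) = (g + 1)*(g + 4)*(g - 2)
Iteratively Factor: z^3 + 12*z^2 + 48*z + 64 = (z + 4)*(z^2 + 8*z + 16) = (z + 4)^2*(z + 4)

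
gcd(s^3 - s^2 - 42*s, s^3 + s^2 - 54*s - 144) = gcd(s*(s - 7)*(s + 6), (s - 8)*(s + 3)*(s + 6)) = s + 6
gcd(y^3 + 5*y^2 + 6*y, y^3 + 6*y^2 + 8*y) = y^2 + 2*y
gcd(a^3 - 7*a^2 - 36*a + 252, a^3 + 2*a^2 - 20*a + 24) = a + 6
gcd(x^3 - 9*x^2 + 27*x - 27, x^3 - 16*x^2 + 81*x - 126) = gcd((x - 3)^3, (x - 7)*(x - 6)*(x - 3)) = x - 3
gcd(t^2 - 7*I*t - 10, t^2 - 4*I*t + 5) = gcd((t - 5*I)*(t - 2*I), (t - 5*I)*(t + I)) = t - 5*I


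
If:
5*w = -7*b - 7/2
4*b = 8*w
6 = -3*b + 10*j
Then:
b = -7/19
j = 93/190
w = -7/38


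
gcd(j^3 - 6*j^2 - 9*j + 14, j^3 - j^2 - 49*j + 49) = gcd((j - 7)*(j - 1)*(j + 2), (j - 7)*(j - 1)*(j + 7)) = j^2 - 8*j + 7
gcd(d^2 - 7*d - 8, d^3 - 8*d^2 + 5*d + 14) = d + 1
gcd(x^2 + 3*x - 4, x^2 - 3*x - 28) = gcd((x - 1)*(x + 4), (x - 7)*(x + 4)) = x + 4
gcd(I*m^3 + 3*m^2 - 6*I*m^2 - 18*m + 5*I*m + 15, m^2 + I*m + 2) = 1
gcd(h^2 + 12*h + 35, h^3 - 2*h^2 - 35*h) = h + 5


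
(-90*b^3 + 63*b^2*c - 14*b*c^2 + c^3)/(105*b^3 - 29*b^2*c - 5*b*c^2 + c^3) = (-30*b^2 + 11*b*c - c^2)/(35*b^2 + 2*b*c - c^2)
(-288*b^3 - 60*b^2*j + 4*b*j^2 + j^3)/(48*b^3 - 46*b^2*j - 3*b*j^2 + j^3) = (-6*b - j)/(b - j)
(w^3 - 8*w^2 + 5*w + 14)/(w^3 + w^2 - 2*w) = (w^3 - 8*w^2 + 5*w + 14)/(w*(w^2 + w - 2))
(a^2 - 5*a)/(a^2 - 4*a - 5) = a/(a + 1)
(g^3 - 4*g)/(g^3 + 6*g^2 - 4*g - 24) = g/(g + 6)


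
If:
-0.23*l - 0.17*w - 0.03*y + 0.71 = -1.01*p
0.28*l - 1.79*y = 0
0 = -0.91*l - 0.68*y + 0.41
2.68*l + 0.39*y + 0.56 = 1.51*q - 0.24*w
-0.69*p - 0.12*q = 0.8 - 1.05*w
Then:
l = 0.40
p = -0.52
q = 1.19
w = 0.56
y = 0.06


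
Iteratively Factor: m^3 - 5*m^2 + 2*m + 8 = (m - 2)*(m^2 - 3*m - 4) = (m - 4)*(m - 2)*(m + 1)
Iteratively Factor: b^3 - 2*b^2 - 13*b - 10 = (b + 2)*(b^2 - 4*b - 5) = (b + 1)*(b + 2)*(b - 5)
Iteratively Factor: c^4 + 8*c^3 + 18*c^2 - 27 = (c + 3)*(c^3 + 5*c^2 + 3*c - 9) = (c + 3)^2*(c^2 + 2*c - 3) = (c - 1)*(c + 3)^2*(c + 3)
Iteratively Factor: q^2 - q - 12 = (q + 3)*(q - 4)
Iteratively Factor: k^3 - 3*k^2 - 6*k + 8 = (k - 4)*(k^2 + k - 2) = (k - 4)*(k + 2)*(k - 1)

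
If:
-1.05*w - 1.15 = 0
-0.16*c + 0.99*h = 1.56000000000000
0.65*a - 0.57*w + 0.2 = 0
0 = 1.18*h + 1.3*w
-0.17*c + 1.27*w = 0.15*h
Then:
No Solution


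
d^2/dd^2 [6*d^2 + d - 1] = 12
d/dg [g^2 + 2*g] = 2*g + 2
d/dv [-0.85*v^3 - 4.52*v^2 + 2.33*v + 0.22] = -2.55*v^2 - 9.04*v + 2.33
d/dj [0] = 0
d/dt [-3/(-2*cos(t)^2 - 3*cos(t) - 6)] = 3*(4*cos(t) + 3)*sin(t)/(3*cos(t) + cos(2*t) + 7)^2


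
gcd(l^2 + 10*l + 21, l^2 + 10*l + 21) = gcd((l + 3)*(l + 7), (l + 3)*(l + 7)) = l^2 + 10*l + 21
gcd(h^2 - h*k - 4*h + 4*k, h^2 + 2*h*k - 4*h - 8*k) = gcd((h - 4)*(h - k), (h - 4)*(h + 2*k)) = h - 4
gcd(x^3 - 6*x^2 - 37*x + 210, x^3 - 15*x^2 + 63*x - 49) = x - 7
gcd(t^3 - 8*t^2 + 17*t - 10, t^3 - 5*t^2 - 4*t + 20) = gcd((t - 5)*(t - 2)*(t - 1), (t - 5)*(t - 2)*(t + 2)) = t^2 - 7*t + 10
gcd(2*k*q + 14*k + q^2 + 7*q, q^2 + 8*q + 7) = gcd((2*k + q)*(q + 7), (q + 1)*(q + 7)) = q + 7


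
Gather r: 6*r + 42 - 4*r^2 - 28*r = -4*r^2 - 22*r + 42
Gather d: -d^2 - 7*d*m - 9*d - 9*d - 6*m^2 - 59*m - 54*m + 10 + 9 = -d^2 + d*(-7*m - 18) - 6*m^2 - 113*m + 19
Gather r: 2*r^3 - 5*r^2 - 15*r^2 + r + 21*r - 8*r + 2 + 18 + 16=2*r^3 - 20*r^2 + 14*r + 36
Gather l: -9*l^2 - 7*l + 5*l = -9*l^2 - 2*l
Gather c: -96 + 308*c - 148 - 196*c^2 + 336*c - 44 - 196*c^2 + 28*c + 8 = -392*c^2 + 672*c - 280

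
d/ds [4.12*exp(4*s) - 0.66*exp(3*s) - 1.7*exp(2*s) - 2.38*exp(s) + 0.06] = (16.48*exp(3*s) - 1.98*exp(2*s) - 3.4*exp(s) - 2.38)*exp(s)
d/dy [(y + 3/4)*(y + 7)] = 2*y + 31/4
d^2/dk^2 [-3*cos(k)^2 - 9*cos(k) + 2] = 9*cos(k) + 6*cos(2*k)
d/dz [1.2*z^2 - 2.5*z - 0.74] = 2.4*z - 2.5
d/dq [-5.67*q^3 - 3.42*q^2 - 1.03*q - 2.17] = -17.01*q^2 - 6.84*q - 1.03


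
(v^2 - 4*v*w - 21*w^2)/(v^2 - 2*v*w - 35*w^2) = (v + 3*w)/(v + 5*w)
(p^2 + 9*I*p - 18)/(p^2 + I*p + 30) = (p + 3*I)/(p - 5*I)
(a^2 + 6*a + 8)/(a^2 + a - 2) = (a + 4)/(a - 1)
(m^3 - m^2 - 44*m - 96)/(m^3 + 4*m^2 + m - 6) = (m^2 - 4*m - 32)/(m^2 + m - 2)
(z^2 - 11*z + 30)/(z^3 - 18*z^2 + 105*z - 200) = (z - 6)/(z^2 - 13*z + 40)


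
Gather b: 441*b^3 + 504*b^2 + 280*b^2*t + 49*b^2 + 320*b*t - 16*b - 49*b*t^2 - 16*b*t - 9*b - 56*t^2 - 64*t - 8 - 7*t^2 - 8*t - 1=441*b^3 + b^2*(280*t + 553) + b*(-49*t^2 + 304*t - 25) - 63*t^2 - 72*t - 9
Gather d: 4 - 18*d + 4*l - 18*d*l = d*(-18*l - 18) + 4*l + 4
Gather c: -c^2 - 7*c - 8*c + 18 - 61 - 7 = -c^2 - 15*c - 50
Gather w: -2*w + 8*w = 6*w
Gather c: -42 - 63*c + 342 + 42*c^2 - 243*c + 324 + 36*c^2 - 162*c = 78*c^2 - 468*c + 624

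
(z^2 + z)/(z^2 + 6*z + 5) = z/(z + 5)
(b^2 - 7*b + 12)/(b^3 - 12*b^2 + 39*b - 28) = (b - 3)/(b^2 - 8*b + 7)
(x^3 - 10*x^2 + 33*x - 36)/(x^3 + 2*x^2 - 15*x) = (x^2 - 7*x + 12)/(x*(x + 5))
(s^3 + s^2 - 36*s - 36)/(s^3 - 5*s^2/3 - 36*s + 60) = 3*(s + 1)/(3*s - 5)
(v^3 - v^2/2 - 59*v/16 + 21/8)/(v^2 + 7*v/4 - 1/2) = (16*v^2 - 40*v + 21)/(4*(4*v - 1))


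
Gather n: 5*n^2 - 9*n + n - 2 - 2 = 5*n^2 - 8*n - 4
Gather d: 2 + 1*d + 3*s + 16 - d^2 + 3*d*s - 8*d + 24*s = -d^2 + d*(3*s - 7) + 27*s + 18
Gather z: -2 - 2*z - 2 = -2*z - 4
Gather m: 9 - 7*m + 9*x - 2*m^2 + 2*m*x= -2*m^2 + m*(2*x - 7) + 9*x + 9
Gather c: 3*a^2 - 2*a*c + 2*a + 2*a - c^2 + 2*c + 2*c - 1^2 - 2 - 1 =3*a^2 + 4*a - c^2 + c*(4 - 2*a) - 4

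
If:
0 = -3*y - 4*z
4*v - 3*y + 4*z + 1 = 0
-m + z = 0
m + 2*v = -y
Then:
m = -3/26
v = -1/52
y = 2/13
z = -3/26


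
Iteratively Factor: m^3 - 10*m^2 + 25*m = (m - 5)*(m^2 - 5*m) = m*(m - 5)*(m - 5)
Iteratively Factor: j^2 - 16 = (j + 4)*(j - 4)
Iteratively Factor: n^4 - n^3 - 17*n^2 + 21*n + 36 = (n + 1)*(n^3 - 2*n^2 - 15*n + 36) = (n - 3)*(n + 1)*(n^2 + n - 12) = (n - 3)^2*(n + 1)*(n + 4)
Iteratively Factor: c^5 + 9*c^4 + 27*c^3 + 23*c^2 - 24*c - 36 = (c + 3)*(c^4 + 6*c^3 + 9*c^2 - 4*c - 12) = (c + 3)^2*(c^3 + 3*c^2 - 4) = (c - 1)*(c + 3)^2*(c^2 + 4*c + 4) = (c - 1)*(c + 2)*(c + 3)^2*(c + 2)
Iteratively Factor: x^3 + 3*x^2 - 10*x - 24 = (x + 4)*(x^2 - x - 6) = (x - 3)*(x + 4)*(x + 2)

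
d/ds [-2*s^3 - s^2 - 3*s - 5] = -6*s^2 - 2*s - 3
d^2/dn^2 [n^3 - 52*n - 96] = 6*n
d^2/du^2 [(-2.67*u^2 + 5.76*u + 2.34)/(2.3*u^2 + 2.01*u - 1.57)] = (85.62762*u^3 + 16.42338*u^2 + 189.70308*u + 58.998246)/(12.167*u^6 + 31.8987*u^5 + 2.96078999999999*u^4 - 35.428059*u^3 - 2.021061*u^2 + 14.863347*u - 3.869893)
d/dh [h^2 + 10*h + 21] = 2*h + 10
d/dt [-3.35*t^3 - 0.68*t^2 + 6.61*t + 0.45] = -10.05*t^2 - 1.36*t + 6.61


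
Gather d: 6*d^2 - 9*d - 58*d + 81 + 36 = 6*d^2 - 67*d + 117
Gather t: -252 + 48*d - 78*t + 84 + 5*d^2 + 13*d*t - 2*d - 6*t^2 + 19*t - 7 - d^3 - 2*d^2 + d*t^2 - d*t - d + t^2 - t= -d^3 + 3*d^2 + 45*d + t^2*(d - 5) + t*(12*d - 60) - 175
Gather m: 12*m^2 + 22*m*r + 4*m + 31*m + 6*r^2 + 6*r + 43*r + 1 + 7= 12*m^2 + m*(22*r + 35) + 6*r^2 + 49*r + 8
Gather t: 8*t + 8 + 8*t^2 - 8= 8*t^2 + 8*t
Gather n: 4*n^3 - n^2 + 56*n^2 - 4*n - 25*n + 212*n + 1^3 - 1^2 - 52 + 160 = 4*n^3 + 55*n^2 + 183*n + 108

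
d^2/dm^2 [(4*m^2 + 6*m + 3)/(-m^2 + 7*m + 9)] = 2*(-34*m^3 - 117*m^2 - 99*m - 120)/(m^6 - 21*m^5 + 120*m^4 + 35*m^3 - 1080*m^2 - 1701*m - 729)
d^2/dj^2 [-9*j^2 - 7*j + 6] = -18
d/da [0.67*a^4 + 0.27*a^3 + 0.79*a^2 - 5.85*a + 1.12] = 2.68*a^3 + 0.81*a^2 + 1.58*a - 5.85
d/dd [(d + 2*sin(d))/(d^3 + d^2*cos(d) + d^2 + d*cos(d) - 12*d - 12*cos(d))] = (-(d + 2*sin(d))*(-d^2*sin(d) + 3*d^2 - d*sin(d) + 2*d*cos(d) + 2*d + 12*sin(d) + cos(d) - 12) + (2*cos(d) + 1)*(d^3 + d^2*cos(d) + d^2 + d*cos(d) - 12*d - 12*cos(d)))/((d - 3)^2*(d + 4)^2*(d + cos(d))^2)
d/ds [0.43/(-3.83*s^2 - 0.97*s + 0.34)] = (3.2938*s + 0.4171)/(3.83*s^2 + 0.97*s - 0.34)^2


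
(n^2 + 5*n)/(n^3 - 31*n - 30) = n/(n^2 - 5*n - 6)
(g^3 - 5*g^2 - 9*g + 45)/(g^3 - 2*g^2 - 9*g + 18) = (g - 5)/(g - 2)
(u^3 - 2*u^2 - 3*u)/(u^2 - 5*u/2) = 2*(u^2 - 2*u - 3)/(2*u - 5)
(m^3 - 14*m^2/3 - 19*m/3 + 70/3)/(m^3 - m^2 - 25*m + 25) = (3*m^2 + m - 14)/(3*(m^2 + 4*m - 5))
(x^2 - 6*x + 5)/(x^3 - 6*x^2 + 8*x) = (x^2 - 6*x + 5)/(x*(x^2 - 6*x + 8))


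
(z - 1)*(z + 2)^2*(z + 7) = z^4 + 10*z^3 + 21*z^2 - 4*z - 28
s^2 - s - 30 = (s - 6)*(s + 5)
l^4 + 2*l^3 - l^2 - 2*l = l*(l - 1)*(l + 1)*(l + 2)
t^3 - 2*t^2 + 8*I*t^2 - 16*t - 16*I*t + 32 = (t - 2)*(t + 4*I)^2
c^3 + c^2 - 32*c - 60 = (c - 6)*(c + 2)*(c + 5)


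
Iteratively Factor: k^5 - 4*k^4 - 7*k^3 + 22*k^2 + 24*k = (k + 1)*(k^4 - 5*k^3 - 2*k^2 + 24*k) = (k - 4)*(k + 1)*(k^3 - k^2 - 6*k) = k*(k - 4)*(k + 1)*(k^2 - k - 6) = k*(k - 4)*(k - 3)*(k + 1)*(k + 2)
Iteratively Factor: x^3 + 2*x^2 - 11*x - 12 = (x + 1)*(x^2 + x - 12) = (x - 3)*(x + 1)*(x + 4)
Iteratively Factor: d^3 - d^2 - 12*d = (d + 3)*(d^2 - 4*d) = (d - 4)*(d + 3)*(d)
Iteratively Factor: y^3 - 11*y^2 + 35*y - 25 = (y - 5)*(y^2 - 6*y + 5) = (y - 5)*(y - 1)*(y - 5)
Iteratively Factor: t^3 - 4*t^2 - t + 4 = (t - 1)*(t^2 - 3*t - 4) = (t - 4)*(t - 1)*(t + 1)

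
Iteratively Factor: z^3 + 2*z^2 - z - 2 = (z - 1)*(z^2 + 3*z + 2) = (z - 1)*(z + 1)*(z + 2)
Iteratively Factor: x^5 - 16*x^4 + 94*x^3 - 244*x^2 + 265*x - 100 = (x - 1)*(x^4 - 15*x^3 + 79*x^2 - 165*x + 100) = (x - 4)*(x - 1)*(x^3 - 11*x^2 + 35*x - 25) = (x - 5)*(x - 4)*(x - 1)*(x^2 - 6*x + 5) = (x - 5)*(x - 4)*(x - 1)^2*(x - 5)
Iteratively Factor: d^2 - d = (d)*(d - 1)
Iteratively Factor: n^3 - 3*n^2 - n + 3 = (n + 1)*(n^2 - 4*n + 3) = (n - 3)*(n + 1)*(n - 1)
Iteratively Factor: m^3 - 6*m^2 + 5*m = (m - 5)*(m^2 - m) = (m - 5)*(m - 1)*(m)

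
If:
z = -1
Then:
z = -1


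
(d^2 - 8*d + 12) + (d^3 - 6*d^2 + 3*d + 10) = d^3 - 5*d^2 - 5*d + 22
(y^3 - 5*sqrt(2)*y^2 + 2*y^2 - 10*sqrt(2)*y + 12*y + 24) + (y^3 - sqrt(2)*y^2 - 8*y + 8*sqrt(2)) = 2*y^3 - 6*sqrt(2)*y^2 + 2*y^2 - 10*sqrt(2)*y + 4*y + 8*sqrt(2) + 24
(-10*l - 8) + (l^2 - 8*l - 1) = l^2 - 18*l - 9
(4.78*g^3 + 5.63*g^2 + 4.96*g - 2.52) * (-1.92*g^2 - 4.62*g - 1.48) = -9.1776*g^5 - 32.8932*g^4 - 42.6082*g^3 - 26.4092*g^2 + 4.3016*g + 3.7296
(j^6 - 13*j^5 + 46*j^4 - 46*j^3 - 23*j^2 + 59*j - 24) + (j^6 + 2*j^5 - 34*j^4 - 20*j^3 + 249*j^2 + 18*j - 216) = 2*j^6 - 11*j^5 + 12*j^4 - 66*j^3 + 226*j^2 + 77*j - 240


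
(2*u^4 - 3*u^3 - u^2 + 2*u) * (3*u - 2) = 6*u^5 - 13*u^4 + 3*u^3 + 8*u^2 - 4*u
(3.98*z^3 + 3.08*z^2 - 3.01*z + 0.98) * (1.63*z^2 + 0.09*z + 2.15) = 6.4874*z^5 + 5.3786*z^4 + 3.9279*z^3 + 7.9485*z^2 - 6.3833*z + 2.107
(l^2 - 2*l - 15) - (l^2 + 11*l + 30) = -13*l - 45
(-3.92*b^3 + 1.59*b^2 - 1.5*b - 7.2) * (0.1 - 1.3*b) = 5.096*b^4 - 2.459*b^3 + 2.109*b^2 + 9.21*b - 0.72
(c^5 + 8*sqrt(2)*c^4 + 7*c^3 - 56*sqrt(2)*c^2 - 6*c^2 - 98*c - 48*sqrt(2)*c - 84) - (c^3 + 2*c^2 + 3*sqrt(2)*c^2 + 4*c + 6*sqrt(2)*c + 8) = c^5 + 8*sqrt(2)*c^4 + 6*c^3 - 59*sqrt(2)*c^2 - 8*c^2 - 102*c - 54*sqrt(2)*c - 92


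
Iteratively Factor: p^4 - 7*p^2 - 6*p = (p)*(p^3 - 7*p - 6) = p*(p - 3)*(p^2 + 3*p + 2) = p*(p - 3)*(p + 2)*(p + 1)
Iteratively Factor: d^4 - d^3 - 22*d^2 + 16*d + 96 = (d + 2)*(d^3 - 3*d^2 - 16*d + 48) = (d - 4)*(d + 2)*(d^2 + d - 12) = (d - 4)*(d + 2)*(d + 4)*(d - 3)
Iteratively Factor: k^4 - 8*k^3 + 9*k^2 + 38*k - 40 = (k - 1)*(k^3 - 7*k^2 + 2*k + 40) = (k - 1)*(k + 2)*(k^2 - 9*k + 20) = (k - 4)*(k - 1)*(k + 2)*(k - 5)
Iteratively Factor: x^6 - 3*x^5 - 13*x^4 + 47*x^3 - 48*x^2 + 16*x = (x + 4)*(x^5 - 7*x^4 + 15*x^3 - 13*x^2 + 4*x) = (x - 1)*(x + 4)*(x^4 - 6*x^3 + 9*x^2 - 4*x) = (x - 1)^2*(x + 4)*(x^3 - 5*x^2 + 4*x) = (x - 1)^3*(x + 4)*(x^2 - 4*x) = x*(x - 1)^3*(x + 4)*(x - 4)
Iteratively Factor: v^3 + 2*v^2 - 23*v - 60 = (v - 5)*(v^2 + 7*v + 12) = (v - 5)*(v + 4)*(v + 3)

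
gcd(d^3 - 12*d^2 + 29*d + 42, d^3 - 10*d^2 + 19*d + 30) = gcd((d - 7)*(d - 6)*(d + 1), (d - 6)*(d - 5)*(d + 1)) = d^2 - 5*d - 6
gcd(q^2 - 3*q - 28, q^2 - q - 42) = q - 7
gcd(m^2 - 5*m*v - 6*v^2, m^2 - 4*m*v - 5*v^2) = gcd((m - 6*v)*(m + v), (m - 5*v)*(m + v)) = m + v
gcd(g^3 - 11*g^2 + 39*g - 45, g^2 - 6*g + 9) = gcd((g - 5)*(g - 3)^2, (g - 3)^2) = g^2 - 6*g + 9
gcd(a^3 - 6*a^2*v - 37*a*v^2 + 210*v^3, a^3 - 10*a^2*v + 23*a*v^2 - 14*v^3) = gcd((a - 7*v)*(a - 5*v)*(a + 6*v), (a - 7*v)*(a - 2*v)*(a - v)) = -a + 7*v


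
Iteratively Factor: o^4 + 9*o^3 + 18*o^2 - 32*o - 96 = (o + 4)*(o^3 + 5*o^2 - 2*o - 24) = (o + 3)*(o + 4)*(o^2 + 2*o - 8) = (o + 3)*(o + 4)^2*(o - 2)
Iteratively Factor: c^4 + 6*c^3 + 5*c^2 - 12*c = (c - 1)*(c^3 + 7*c^2 + 12*c) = (c - 1)*(c + 4)*(c^2 + 3*c) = (c - 1)*(c + 3)*(c + 4)*(c)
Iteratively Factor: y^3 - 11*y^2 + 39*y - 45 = (y - 3)*(y^2 - 8*y + 15) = (y - 5)*(y - 3)*(y - 3)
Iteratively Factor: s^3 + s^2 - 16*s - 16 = (s + 1)*(s^2 - 16) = (s - 4)*(s + 1)*(s + 4)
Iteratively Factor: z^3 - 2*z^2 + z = (z)*(z^2 - 2*z + 1) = z*(z - 1)*(z - 1)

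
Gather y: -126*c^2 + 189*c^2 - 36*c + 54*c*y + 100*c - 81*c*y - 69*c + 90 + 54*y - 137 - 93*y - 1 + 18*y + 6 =63*c^2 - 5*c + y*(-27*c - 21) - 42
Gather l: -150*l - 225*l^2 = -225*l^2 - 150*l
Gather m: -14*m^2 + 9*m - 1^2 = -14*m^2 + 9*m - 1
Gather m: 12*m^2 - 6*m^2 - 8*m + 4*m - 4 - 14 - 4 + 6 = 6*m^2 - 4*m - 16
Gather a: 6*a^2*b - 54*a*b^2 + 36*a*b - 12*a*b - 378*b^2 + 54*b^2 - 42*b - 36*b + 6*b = 6*a^2*b + a*(-54*b^2 + 24*b) - 324*b^2 - 72*b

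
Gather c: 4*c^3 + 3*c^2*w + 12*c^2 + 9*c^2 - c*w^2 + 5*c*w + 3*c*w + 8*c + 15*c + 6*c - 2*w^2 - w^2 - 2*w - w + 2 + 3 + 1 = 4*c^3 + c^2*(3*w + 21) + c*(-w^2 + 8*w + 29) - 3*w^2 - 3*w + 6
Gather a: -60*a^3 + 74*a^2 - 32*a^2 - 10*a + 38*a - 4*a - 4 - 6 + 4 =-60*a^3 + 42*a^2 + 24*a - 6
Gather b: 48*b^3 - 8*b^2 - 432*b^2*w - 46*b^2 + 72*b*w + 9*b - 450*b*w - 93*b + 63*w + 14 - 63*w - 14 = 48*b^3 + b^2*(-432*w - 54) + b*(-378*w - 84)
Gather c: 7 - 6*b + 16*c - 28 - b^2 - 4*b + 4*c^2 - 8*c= -b^2 - 10*b + 4*c^2 + 8*c - 21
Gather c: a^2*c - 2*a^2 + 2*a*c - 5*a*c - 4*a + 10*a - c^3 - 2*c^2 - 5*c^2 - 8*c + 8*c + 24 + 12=-2*a^2 + 6*a - c^3 - 7*c^2 + c*(a^2 - 3*a) + 36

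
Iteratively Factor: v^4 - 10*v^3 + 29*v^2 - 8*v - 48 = (v - 3)*(v^3 - 7*v^2 + 8*v + 16) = (v - 4)*(v - 3)*(v^2 - 3*v - 4) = (v - 4)^2*(v - 3)*(v + 1)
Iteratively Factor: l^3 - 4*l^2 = (l - 4)*(l^2) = l*(l - 4)*(l)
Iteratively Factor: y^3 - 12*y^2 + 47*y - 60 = (y - 4)*(y^2 - 8*y + 15) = (y - 4)*(y - 3)*(y - 5)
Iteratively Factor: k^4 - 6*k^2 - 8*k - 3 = (k + 1)*(k^3 - k^2 - 5*k - 3) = (k + 1)^2*(k^2 - 2*k - 3) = (k - 3)*(k + 1)^2*(k + 1)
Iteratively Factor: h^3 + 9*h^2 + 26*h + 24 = (h + 4)*(h^2 + 5*h + 6) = (h + 2)*(h + 4)*(h + 3)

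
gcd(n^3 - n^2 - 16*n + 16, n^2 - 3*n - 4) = n - 4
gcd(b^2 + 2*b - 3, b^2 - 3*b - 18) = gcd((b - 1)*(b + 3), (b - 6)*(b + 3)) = b + 3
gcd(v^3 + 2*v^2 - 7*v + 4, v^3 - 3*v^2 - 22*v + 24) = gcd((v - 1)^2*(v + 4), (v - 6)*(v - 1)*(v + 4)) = v^2 + 3*v - 4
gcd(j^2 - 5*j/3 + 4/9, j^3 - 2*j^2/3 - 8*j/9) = j - 4/3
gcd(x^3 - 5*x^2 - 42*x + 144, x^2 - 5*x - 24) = x - 8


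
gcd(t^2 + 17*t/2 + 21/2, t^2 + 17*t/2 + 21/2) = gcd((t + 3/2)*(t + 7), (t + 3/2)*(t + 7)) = t^2 + 17*t/2 + 21/2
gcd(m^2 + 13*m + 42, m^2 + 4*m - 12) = m + 6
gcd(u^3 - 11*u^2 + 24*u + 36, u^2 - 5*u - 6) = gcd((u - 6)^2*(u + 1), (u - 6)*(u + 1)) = u^2 - 5*u - 6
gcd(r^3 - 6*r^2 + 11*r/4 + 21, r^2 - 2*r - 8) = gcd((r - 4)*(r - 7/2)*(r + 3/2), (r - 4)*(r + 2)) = r - 4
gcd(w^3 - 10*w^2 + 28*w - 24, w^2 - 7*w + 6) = w - 6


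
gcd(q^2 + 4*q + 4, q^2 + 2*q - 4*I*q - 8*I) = q + 2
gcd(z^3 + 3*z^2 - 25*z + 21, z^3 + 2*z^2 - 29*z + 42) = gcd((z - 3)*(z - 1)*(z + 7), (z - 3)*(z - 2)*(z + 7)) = z^2 + 4*z - 21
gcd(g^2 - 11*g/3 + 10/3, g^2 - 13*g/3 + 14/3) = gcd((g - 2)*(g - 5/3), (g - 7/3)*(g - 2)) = g - 2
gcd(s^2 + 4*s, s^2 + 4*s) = s^2 + 4*s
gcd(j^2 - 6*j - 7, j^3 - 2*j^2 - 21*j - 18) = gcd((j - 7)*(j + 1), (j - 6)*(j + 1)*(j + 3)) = j + 1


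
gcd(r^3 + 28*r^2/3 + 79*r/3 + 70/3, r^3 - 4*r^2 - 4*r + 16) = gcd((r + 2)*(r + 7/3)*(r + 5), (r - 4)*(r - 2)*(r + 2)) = r + 2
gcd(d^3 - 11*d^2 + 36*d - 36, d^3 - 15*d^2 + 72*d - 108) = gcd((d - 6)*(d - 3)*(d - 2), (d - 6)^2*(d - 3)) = d^2 - 9*d + 18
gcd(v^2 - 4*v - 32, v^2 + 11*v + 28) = v + 4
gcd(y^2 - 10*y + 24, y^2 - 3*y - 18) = y - 6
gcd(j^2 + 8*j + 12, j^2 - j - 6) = j + 2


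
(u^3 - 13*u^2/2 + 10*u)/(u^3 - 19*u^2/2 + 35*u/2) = (u - 4)/(u - 7)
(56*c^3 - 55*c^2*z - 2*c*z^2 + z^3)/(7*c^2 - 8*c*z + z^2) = (-56*c^2 - c*z + z^2)/(-7*c + z)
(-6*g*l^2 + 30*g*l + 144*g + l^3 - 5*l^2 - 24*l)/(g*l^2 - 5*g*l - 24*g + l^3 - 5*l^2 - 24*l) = (-6*g + l)/(g + l)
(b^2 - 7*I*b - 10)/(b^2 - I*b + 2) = (b - 5*I)/(b + I)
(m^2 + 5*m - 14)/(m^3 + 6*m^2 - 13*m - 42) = (m - 2)/(m^2 - m - 6)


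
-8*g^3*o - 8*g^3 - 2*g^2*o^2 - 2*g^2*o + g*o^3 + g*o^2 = (-4*g + o)*(2*g + o)*(g*o + g)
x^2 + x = x*(x + 1)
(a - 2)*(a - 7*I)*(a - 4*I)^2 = a^4 - 2*a^3 - 15*I*a^3 - 72*a^2 + 30*I*a^2 + 144*a + 112*I*a - 224*I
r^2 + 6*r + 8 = (r + 2)*(r + 4)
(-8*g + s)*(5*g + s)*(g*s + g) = -40*g^3*s - 40*g^3 - 3*g^2*s^2 - 3*g^2*s + g*s^3 + g*s^2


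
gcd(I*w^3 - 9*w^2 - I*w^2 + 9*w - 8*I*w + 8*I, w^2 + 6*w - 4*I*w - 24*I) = 1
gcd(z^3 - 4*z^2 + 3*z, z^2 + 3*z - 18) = z - 3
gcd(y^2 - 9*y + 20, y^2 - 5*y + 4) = y - 4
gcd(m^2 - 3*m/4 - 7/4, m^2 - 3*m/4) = 1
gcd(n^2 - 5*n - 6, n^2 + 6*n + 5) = n + 1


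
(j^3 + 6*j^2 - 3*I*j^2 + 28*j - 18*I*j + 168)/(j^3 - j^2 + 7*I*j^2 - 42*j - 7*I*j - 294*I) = (j^2 - 3*I*j + 28)/(j^2 + 7*j*(-1 + I) - 49*I)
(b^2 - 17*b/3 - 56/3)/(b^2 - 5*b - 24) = (b + 7/3)/(b + 3)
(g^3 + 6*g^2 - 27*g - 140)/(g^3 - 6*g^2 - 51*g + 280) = (g + 4)/(g - 8)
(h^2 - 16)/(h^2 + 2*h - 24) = (h + 4)/(h + 6)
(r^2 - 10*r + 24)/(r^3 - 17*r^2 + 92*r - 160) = (r - 6)/(r^2 - 13*r + 40)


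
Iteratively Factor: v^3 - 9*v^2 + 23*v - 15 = (v - 1)*(v^2 - 8*v + 15) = (v - 3)*(v - 1)*(v - 5)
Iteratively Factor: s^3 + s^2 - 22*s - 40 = (s - 5)*(s^2 + 6*s + 8) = (s - 5)*(s + 4)*(s + 2)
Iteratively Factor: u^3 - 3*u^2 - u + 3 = (u - 1)*(u^2 - 2*u - 3) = (u - 1)*(u + 1)*(u - 3)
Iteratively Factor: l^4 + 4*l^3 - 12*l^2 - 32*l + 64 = (l - 2)*(l^3 + 6*l^2 - 32) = (l - 2)*(l + 4)*(l^2 + 2*l - 8) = (l - 2)^2*(l + 4)*(l + 4)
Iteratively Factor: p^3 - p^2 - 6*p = (p - 3)*(p^2 + 2*p) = (p - 3)*(p + 2)*(p)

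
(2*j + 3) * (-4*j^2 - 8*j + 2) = -8*j^3 - 28*j^2 - 20*j + 6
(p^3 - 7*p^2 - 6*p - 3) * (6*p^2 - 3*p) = 6*p^5 - 45*p^4 - 15*p^3 + 9*p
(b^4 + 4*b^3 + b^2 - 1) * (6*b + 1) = 6*b^5 + 25*b^4 + 10*b^3 + b^2 - 6*b - 1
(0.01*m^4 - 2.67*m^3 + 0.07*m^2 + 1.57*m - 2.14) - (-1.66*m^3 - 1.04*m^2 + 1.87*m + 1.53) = 0.01*m^4 - 1.01*m^3 + 1.11*m^2 - 0.3*m - 3.67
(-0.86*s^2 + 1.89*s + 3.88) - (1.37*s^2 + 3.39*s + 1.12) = -2.23*s^2 - 1.5*s + 2.76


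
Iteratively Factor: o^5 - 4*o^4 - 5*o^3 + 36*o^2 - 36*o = (o - 2)*(o^4 - 2*o^3 - 9*o^2 + 18*o) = (o - 2)^2*(o^3 - 9*o) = o*(o - 2)^2*(o^2 - 9) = o*(o - 2)^2*(o + 3)*(o - 3)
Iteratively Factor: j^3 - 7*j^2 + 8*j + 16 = (j - 4)*(j^2 - 3*j - 4) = (j - 4)^2*(j + 1)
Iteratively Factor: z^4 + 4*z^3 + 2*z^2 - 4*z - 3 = (z - 1)*(z^3 + 5*z^2 + 7*z + 3) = (z - 1)*(z + 3)*(z^2 + 2*z + 1) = (z - 1)*(z + 1)*(z + 3)*(z + 1)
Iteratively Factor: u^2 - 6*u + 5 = (u - 1)*(u - 5)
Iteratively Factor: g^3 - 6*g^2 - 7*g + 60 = (g + 3)*(g^2 - 9*g + 20) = (g - 5)*(g + 3)*(g - 4)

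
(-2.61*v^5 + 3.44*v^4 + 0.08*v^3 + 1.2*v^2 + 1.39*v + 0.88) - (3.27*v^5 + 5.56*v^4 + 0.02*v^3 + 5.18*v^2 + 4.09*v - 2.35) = -5.88*v^5 - 2.12*v^4 + 0.06*v^3 - 3.98*v^2 - 2.7*v + 3.23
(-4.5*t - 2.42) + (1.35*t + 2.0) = -3.15*t - 0.42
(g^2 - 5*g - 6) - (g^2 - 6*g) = g - 6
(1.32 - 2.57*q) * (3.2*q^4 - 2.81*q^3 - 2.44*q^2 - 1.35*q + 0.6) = -8.224*q^5 + 11.4457*q^4 + 2.5616*q^3 + 0.2487*q^2 - 3.324*q + 0.792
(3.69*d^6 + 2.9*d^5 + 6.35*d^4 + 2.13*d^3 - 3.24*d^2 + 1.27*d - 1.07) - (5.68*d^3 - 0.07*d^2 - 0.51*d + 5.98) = 3.69*d^6 + 2.9*d^5 + 6.35*d^4 - 3.55*d^3 - 3.17*d^2 + 1.78*d - 7.05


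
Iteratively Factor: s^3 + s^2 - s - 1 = (s + 1)*(s^2 - 1) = (s + 1)^2*(s - 1)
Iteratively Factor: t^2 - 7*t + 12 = (t - 3)*(t - 4)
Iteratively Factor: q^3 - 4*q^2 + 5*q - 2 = (q - 1)*(q^2 - 3*q + 2) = (q - 2)*(q - 1)*(q - 1)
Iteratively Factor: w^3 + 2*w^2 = (w)*(w^2 + 2*w) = w^2*(w + 2)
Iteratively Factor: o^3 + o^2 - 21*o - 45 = (o - 5)*(o^2 + 6*o + 9) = (o - 5)*(o + 3)*(o + 3)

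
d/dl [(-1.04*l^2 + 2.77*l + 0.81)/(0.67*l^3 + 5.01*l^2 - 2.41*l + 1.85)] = (0.6968*l^4 - 3.7118*l^3 - 12.9994*l^2 - 11.9642*l + 7.0766)/(0.4489*l^6 + 6.7134*l^5 + 21.8707*l^4 - 21.6692*l^3 + 24.3451*l^2 - 8.917*l + 3.4225)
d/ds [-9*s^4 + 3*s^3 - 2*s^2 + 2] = s*(-36*s^2 + 9*s - 4)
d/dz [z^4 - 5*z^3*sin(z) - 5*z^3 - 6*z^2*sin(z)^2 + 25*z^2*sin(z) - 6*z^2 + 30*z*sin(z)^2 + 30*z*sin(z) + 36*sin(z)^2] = -5*z^3*cos(z) + 4*z^3 - 15*z^2*sin(z) - 6*z^2*sin(2*z) + 25*z^2*cos(z) - 15*z^2 - 12*z*sin(z)^2 + 50*z*sin(z) + 30*z*sin(2*z) + 30*z*cos(z) - 12*z + 30*sin(z)^2 + 30*sin(z) + 36*sin(2*z)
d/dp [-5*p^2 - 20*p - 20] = -10*p - 20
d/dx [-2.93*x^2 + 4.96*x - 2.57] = 4.96 - 5.86*x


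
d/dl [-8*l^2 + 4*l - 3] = 4 - 16*l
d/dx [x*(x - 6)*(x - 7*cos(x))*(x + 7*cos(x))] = 4*x^3 + 49*x^2*sin(2*x) - 18*x^2 - 294*x*sin(2*x) - 98*x*cos(x)^2 + 294*cos(x)^2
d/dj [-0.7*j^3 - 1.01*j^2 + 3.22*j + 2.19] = -2.1*j^2 - 2.02*j + 3.22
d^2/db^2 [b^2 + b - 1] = 2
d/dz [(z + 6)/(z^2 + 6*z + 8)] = (z^2 + 6*z - 2*(z + 3)*(z + 6) + 8)/(z^2 + 6*z + 8)^2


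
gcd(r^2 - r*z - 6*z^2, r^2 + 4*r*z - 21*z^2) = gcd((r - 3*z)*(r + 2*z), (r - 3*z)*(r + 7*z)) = -r + 3*z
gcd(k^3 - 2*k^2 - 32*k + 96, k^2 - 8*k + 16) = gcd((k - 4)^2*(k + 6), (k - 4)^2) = k^2 - 8*k + 16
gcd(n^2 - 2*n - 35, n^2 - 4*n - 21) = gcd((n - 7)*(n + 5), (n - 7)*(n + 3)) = n - 7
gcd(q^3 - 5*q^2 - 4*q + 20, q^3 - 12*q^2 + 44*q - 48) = q - 2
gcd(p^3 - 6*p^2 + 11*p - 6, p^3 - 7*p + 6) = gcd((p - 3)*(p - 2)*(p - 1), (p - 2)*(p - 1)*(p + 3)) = p^2 - 3*p + 2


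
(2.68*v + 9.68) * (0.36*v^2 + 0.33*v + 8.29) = 0.9648*v^3 + 4.3692*v^2 + 25.4116*v + 80.2472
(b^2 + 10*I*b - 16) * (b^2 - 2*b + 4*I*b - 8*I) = b^4 - 2*b^3 + 14*I*b^3 - 56*b^2 - 28*I*b^2 + 112*b - 64*I*b + 128*I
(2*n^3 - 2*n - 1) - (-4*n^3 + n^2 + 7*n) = 6*n^3 - n^2 - 9*n - 1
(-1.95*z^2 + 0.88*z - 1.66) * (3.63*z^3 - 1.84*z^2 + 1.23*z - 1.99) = -7.0785*z^5 + 6.7824*z^4 - 10.0435*z^3 + 8.0173*z^2 - 3.793*z + 3.3034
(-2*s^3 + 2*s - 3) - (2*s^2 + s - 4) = -2*s^3 - 2*s^2 + s + 1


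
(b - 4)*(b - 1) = b^2 - 5*b + 4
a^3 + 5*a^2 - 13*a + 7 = (a - 1)^2*(a + 7)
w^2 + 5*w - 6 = (w - 1)*(w + 6)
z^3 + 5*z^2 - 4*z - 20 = (z - 2)*(z + 2)*(z + 5)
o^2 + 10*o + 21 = (o + 3)*(o + 7)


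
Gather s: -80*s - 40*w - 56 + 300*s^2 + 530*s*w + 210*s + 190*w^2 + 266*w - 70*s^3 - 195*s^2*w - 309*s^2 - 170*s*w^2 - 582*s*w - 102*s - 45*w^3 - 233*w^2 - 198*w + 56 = -70*s^3 + s^2*(-195*w - 9) + s*(-170*w^2 - 52*w + 28) - 45*w^3 - 43*w^2 + 28*w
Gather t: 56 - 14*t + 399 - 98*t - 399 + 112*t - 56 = 0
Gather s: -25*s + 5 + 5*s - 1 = 4 - 20*s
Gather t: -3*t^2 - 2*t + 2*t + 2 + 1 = 3 - 3*t^2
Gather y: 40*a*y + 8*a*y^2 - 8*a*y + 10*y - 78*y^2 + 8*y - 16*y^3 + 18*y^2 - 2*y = -16*y^3 + y^2*(8*a - 60) + y*(32*a + 16)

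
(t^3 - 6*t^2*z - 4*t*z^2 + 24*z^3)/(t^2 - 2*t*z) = t - 4*z - 12*z^2/t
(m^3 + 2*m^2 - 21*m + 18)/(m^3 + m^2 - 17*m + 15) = (m + 6)/(m + 5)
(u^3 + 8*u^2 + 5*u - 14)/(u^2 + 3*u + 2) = (u^2 + 6*u - 7)/(u + 1)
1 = 1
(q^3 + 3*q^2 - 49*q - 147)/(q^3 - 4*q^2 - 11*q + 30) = (q^2 - 49)/(q^2 - 7*q + 10)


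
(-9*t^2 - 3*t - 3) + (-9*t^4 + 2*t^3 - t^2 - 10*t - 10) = -9*t^4 + 2*t^3 - 10*t^2 - 13*t - 13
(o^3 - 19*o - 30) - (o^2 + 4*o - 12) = o^3 - o^2 - 23*o - 18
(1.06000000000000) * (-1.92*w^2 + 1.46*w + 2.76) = -2.0352*w^2 + 1.5476*w + 2.9256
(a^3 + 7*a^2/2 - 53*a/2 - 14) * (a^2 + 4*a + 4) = a^5 + 15*a^4/2 - 17*a^3/2 - 106*a^2 - 162*a - 56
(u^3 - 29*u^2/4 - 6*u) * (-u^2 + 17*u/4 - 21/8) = -u^5 + 23*u^4/2 - 439*u^3/16 - 207*u^2/32 + 63*u/4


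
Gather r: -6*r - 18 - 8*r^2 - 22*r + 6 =-8*r^2 - 28*r - 12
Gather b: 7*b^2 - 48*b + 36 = 7*b^2 - 48*b + 36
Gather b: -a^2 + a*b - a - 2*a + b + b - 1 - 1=-a^2 - 3*a + b*(a + 2) - 2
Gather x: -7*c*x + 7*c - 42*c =-7*c*x - 35*c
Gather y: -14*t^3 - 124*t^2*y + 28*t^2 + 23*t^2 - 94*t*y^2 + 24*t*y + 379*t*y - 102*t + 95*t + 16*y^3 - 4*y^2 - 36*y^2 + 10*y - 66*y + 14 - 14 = -14*t^3 + 51*t^2 - 7*t + 16*y^3 + y^2*(-94*t - 40) + y*(-124*t^2 + 403*t - 56)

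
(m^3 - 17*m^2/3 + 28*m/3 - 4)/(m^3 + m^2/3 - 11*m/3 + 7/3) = (3*m^3 - 17*m^2 + 28*m - 12)/(3*m^3 + m^2 - 11*m + 7)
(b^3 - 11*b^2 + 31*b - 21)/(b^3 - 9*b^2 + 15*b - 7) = (b - 3)/(b - 1)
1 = 1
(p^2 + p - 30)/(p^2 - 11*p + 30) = (p + 6)/(p - 6)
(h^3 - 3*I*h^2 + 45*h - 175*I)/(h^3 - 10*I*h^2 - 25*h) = (h + 7*I)/h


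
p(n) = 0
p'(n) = 0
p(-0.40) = 0.00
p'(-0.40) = 0.00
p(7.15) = 0.00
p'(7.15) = 0.00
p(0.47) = 0.00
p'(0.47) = 0.00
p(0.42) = 0.00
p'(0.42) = 0.00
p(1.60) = 0.00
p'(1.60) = 0.00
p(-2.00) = 0.00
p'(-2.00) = 0.00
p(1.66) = 0.00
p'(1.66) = 0.00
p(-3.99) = 0.00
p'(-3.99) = 0.00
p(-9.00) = 0.00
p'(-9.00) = 0.00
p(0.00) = 0.00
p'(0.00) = 0.00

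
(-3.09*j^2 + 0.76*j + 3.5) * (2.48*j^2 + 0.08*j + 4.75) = -7.6632*j^4 + 1.6376*j^3 - 5.9367*j^2 + 3.89*j + 16.625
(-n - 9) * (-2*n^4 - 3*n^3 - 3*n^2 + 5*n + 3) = 2*n^5 + 21*n^4 + 30*n^3 + 22*n^2 - 48*n - 27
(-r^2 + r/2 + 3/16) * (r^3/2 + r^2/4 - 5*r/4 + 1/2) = -r^5/2 + 47*r^3/32 - 69*r^2/64 + r/64 + 3/32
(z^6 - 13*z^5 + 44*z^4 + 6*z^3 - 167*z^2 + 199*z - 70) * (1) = z^6 - 13*z^5 + 44*z^4 + 6*z^3 - 167*z^2 + 199*z - 70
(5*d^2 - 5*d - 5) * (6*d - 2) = 30*d^3 - 40*d^2 - 20*d + 10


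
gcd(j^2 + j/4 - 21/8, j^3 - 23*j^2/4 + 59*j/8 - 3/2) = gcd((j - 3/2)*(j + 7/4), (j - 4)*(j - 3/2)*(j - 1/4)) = j - 3/2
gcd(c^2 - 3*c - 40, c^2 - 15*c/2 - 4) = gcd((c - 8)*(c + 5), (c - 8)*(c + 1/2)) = c - 8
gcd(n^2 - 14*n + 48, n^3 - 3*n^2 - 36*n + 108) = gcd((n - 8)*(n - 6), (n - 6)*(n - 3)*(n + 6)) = n - 6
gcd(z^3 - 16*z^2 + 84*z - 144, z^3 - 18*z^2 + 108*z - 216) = z^2 - 12*z + 36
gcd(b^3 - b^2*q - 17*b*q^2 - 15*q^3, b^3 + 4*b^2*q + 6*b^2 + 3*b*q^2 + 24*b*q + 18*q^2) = b^2 + 4*b*q + 3*q^2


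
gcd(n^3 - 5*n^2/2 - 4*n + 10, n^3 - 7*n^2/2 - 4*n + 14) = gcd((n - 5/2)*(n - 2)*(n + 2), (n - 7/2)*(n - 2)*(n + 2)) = n^2 - 4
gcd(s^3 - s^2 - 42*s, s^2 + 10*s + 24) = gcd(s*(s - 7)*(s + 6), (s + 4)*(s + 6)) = s + 6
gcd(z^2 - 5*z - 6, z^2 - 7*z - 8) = z + 1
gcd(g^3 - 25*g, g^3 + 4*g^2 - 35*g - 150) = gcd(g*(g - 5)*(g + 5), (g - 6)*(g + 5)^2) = g + 5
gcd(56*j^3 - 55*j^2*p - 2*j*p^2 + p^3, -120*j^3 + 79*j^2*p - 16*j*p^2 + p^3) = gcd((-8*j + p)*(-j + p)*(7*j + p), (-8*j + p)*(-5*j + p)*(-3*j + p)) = -8*j + p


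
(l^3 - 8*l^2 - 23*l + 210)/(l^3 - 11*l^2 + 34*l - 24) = (l^2 - 2*l - 35)/(l^2 - 5*l + 4)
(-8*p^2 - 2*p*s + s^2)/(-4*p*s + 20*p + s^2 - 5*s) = (2*p + s)/(s - 5)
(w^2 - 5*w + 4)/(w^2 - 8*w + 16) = (w - 1)/(w - 4)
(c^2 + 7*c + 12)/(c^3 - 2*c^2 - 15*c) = (c + 4)/(c*(c - 5))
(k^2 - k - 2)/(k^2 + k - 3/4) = 4*(k^2 - k - 2)/(4*k^2 + 4*k - 3)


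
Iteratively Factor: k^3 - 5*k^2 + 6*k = (k - 2)*(k^2 - 3*k) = (k - 3)*(k - 2)*(k)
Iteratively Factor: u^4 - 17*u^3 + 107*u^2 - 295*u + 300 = (u - 3)*(u^3 - 14*u^2 + 65*u - 100) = (u - 5)*(u - 3)*(u^2 - 9*u + 20) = (u - 5)*(u - 4)*(u - 3)*(u - 5)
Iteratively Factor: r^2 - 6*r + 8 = (r - 2)*(r - 4)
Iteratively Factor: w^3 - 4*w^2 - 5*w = (w + 1)*(w^2 - 5*w) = (w - 5)*(w + 1)*(w)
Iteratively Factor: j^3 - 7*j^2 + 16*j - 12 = (j - 3)*(j^2 - 4*j + 4) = (j - 3)*(j - 2)*(j - 2)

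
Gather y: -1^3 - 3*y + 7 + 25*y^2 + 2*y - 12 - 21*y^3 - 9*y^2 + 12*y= -21*y^3 + 16*y^2 + 11*y - 6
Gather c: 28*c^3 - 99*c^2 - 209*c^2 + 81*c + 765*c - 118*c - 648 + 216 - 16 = 28*c^3 - 308*c^2 + 728*c - 448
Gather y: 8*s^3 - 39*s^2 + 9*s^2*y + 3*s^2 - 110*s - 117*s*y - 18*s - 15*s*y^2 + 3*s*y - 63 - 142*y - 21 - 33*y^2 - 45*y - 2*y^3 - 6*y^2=8*s^3 - 36*s^2 - 128*s - 2*y^3 + y^2*(-15*s - 39) + y*(9*s^2 - 114*s - 187) - 84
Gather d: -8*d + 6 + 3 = 9 - 8*d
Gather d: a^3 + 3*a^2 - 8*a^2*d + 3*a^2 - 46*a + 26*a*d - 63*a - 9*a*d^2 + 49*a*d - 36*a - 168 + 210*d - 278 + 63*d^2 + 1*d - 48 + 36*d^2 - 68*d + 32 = a^3 + 6*a^2 - 145*a + d^2*(99 - 9*a) + d*(-8*a^2 + 75*a + 143) - 462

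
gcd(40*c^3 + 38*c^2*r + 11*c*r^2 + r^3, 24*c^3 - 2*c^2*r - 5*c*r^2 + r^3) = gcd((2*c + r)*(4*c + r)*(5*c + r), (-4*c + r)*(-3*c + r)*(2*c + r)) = 2*c + r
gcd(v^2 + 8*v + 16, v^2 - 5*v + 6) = 1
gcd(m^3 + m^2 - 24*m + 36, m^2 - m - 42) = m + 6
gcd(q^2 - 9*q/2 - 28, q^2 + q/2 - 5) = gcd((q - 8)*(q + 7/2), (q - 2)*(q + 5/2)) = 1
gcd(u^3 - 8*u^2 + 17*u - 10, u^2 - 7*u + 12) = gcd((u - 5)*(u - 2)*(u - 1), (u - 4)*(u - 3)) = 1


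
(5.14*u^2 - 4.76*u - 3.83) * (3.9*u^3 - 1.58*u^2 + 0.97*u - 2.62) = 20.046*u^5 - 26.6852*u^4 - 2.4304*u^3 - 12.0326*u^2 + 8.7561*u + 10.0346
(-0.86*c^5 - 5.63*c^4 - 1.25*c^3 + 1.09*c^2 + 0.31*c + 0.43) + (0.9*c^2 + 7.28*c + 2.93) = -0.86*c^5 - 5.63*c^4 - 1.25*c^3 + 1.99*c^2 + 7.59*c + 3.36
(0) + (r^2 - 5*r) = r^2 - 5*r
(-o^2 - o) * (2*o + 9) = -2*o^3 - 11*o^2 - 9*o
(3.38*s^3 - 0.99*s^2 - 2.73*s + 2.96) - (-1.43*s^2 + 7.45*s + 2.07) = 3.38*s^3 + 0.44*s^2 - 10.18*s + 0.89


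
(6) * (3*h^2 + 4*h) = 18*h^2 + 24*h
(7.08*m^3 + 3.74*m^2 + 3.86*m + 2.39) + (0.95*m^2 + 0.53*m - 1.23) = 7.08*m^3 + 4.69*m^2 + 4.39*m + 1.16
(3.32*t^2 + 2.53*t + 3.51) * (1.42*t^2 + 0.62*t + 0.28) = 4.7144*t^4 + 5.651*t^3 + 7.4824*t^2 + 2.8846*t + 0.9828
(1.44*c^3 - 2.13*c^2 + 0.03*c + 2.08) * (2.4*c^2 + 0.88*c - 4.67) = 3.456*c^5 - 3.8448*c^4 - 8.5272*c^3 + 14.9655*c^2 + 1.6903*c - 9.7136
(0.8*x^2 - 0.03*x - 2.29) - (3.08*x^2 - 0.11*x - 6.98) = -2.28*x^2 + 0.08*x + 4.69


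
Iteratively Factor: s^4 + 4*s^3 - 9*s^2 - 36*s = (s - 3)*(s^3 + 7*s^2 + 12*s) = (s - 3)*(s + 4)*(s^2 + 3*s) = s*(s - 3)*(s + 4)*(s + 3)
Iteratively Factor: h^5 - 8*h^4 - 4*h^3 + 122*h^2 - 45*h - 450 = (h - 5)*(h^4 - 3*h^3 - 19*h^2 + 27*h + 90) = (h - 5)^2*(h^3 + 2*h^2 - 9*h - 18) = (h - 5)^2*(h + 3)*(h^2 - h - 6) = (h - 5)^2*(h + 2)*(h + 3)*(h - 3)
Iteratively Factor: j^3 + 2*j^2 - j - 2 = (j - 1)*(j^2 + 3*j + 2) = (j - 1)*(j + 2)*(j + 1)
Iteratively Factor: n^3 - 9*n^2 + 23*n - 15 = (n - 5)*(n^2 - 4*n + 3) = (n - 5)*(n - 1)*(n - 3)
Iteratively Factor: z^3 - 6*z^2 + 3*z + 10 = (z + 1)*(z^2 - 7*z + 10) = (z - 2)*(z + 1)*(z - 5)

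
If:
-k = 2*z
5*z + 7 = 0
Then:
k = 14/5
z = -7/5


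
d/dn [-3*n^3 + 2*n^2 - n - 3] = -9*n^2 + 4*n - 1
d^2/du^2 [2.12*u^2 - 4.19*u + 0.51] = 4.24000000000000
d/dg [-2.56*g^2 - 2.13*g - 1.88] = -5.12*g - 2.13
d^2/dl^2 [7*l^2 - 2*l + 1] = 14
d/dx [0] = 0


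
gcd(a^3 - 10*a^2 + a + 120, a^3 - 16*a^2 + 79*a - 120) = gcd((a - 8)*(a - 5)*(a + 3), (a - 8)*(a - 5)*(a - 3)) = a^2 - 13*a + 40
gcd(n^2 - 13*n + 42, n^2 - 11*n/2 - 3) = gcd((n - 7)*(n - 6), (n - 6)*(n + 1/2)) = n - 6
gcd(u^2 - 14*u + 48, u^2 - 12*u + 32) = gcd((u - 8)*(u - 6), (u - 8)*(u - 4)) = u - 8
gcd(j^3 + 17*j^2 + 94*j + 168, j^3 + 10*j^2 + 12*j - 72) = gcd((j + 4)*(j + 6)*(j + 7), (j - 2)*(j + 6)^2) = j + 6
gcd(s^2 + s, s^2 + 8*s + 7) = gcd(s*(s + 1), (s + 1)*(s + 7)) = s + 1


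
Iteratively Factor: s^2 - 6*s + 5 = (s - 1)*(s - 5)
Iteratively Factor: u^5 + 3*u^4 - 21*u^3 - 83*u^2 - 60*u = (u + 1)*(u^4 + 2*u^3 - 23*u^2 - 60*u) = (u - 5)*(u + 1)*(u^3 + 7*u^2 + 12*u) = u*(u - 5)*(u + 1)*(u^2 + 7*u + 12) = u*(u - 5)*(u + 1)*(u + 4)*(u + 3)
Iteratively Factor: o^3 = (o)*(o^2) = o^2*(o)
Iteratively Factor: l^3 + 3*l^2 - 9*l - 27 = (l + 3)*(l^2 - 9) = (l + 3)^2*(l - 3)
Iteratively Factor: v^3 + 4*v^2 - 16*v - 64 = (v + 4)*(v^2 - 16) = (v + 4)^2*(v - 4)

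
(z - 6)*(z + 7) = z^2 + z - 42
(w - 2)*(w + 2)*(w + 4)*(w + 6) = w^4 + 10*w^3 + 20*w^2 - 40*w - 96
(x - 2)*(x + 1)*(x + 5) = x^3 + 4*x^2 - 7*x - 10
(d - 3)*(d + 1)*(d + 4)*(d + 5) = d^4 + 7*d^3 - d^2 - 67*d - 60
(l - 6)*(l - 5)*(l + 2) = l^3 - 9*l^2 + 8*l + 60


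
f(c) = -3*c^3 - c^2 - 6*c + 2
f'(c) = -9*c^2 - 2*c - 6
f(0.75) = -4.33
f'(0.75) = -12.56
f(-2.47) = 55.93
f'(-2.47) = -55.97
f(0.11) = 1.32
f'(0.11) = -6.33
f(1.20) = -11.82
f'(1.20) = -21.36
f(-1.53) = 19.58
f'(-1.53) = -24.01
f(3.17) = -122.63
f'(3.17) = -102.78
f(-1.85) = 28.67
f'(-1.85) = -33.10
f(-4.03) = 206.29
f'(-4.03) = -144.11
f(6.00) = -718.00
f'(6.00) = -342.00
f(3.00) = -106.00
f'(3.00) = -93.00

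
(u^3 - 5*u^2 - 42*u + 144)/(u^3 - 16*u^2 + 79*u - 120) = (u + 6)/(u - 5)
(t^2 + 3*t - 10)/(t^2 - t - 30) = (t - 2)/(t - 6)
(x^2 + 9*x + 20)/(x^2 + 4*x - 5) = (x + 4)/(x - 1)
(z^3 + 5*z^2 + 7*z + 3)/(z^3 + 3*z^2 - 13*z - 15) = (z^2 + 4*z + 3)/(z^2 + 2*z - 15)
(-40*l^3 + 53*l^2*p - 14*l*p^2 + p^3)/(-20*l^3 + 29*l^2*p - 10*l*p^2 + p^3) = (-8*l + p)/(-4*l + p)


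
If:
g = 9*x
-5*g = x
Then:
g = 0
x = 0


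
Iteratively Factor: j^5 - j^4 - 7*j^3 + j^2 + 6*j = (j + 2)*(j^4 - 3*j^3 - j^2 + 3*j) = (j - 3)*(j + 2)*(j^3 - j) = (j - 3)*(j + 1)*(j + 2)*(j^2 - j) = (j - 3)*(j - 1)*(j + 1)*(j + 2)*(j)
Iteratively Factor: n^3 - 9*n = (n + 3)*(n^2 - 3*n) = (n - 3)*(n + 3)*(n)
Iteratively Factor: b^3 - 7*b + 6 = (b - 1)*(b^2 + b - 6) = (b - 2)*(b - 1)*(b + 3)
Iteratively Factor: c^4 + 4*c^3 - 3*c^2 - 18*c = (c + 3)*(c^3 + c^2 - 6*c) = (c - 2)*(c + 3)*(c^2 + 3*c) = (c - 2)*(c + 3)^2*(c)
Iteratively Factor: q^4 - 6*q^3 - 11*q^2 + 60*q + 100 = (q - 5)*(q^3 - q^2 - 16*q - 20) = (q - 5)*(q + 2)*(q^2 - 3*q - 10) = (q - 5)^2*(q + 2)*(q + 2)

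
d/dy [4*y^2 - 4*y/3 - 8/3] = 8*y - 4/3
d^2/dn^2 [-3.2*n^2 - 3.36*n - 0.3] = -6.40000000000000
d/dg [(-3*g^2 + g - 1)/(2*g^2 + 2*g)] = (-2*g^2 + g + 1/2)/(g^2*(g^2 + 2*g + 1))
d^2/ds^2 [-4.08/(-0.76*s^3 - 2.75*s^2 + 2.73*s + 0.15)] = (-(18.6048*s + 22.44)*(0.76*s^3 + 2.75*s^2 - 2.73*s - 0.15) + 4.08*(2.28*s^2 + 5.5*s - 2.73)*(4.56*s^2 + 11.0*s - 5.46))/(0.76*s^3 + 2.75*s^2 - 2.73*s - 0.15)^3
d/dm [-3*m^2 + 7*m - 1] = 7 - 6*m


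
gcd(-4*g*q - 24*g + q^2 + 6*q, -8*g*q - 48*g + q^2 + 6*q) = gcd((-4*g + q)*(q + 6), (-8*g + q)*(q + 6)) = q + 6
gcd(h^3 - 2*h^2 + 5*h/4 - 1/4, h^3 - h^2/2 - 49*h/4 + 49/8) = h - 1/2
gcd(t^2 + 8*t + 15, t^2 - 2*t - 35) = t + 5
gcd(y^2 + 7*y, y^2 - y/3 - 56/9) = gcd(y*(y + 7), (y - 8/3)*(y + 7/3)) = 1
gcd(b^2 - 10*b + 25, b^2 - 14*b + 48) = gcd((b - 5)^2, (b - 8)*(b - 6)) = 1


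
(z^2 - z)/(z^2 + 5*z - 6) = z/(z + 6)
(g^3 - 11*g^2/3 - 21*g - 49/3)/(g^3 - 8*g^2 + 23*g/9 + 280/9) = 3*(3*g^2 + 10*g + 7)/(9*g^2 - 9*g - 40)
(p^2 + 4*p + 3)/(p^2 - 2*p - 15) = (p + 1)/(p - 5)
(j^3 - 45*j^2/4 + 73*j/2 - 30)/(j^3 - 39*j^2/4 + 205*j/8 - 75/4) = 2*(j - 4)/(2*j - 5)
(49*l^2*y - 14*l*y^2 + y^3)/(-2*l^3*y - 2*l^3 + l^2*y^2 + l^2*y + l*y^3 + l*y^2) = y*(49*l^2 - 14*l*y + y^2)/(l*(-2*l^2*y - 2*l^2 + l*y^2 + l*y + y^3 + y^2))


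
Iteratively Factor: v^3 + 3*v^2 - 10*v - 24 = (v - 3)*(v^2 + 6*v + 8) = (v - 3)*(v + 4)*(v + 2)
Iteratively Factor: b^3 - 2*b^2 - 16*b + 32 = (b - 4)*(b^2 + 2*b - 8) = (b - 4)*(b + 4)*(b - 2)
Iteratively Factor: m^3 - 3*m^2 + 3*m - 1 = (m - 1)*(m^2 - 2*m + 1) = (m - 1)^2*(m - 1)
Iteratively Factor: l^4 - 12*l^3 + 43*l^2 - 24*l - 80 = (l + 1)*(l^3 - 13*l^2 + 56*l - 80) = (l - 4)*(l + 1)*(l^2 - 9*l + 20) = (l - 4)^2*(l + 1)*(l - 5)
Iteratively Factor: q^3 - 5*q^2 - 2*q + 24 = (q + 2)*(q^2 - 7*q + 12) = (q - 4)*(q + 2)*(q - 3)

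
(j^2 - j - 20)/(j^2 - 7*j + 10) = (j + 4)/(j - 2)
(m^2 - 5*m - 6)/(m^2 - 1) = (m - 6)/(m - 1)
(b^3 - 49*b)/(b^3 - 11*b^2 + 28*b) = (b + 7)/(b - 4)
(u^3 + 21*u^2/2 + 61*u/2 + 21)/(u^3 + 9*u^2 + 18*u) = (2*u^2 + 9*u + 7)/(2*u*(u + 3))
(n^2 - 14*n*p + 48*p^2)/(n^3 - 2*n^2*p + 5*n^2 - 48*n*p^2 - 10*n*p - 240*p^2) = (n - 6*p)/(n^2 + 6*n*p + 5*n + 30*p)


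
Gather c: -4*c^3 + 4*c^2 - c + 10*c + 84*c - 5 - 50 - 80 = -4*c^3 + 4*c^2 + 93*c - 135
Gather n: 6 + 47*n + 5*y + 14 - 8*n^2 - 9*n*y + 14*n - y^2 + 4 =-8*n^2 + n*(61 - 9*y) - y^2 + 5*y + 24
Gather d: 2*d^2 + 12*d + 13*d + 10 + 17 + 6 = 2*d^2 + 25*d + 33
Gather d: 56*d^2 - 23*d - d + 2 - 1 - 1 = 56*d^2 - 24*d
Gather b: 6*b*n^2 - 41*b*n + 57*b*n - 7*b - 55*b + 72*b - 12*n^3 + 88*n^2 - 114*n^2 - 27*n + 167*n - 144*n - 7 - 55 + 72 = b*(6*n^2 + 16*n + 10) - 12*n^3 - 26*n^2 - 4*n + 10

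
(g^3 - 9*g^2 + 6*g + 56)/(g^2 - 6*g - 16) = (g^2 - 11*g + 28)/(g - 8)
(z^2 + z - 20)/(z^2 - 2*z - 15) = (-z^2 - z + 20)/(-z^2 + 2*z + 15)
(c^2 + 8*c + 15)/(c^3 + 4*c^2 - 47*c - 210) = (c + 3)/(c^2 - c - 42)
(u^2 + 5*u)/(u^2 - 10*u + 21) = u*(u + 5)/(u^2 - 10*u + 21)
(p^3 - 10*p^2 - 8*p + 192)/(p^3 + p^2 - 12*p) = (p^2 - 14*p + 48)/(p*(p - 3))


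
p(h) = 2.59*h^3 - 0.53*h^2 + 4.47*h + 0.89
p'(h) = 7.77*h^2 - 1.06*h + 4.47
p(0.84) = 5.81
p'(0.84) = 9.06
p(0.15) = 1.56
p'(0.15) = 4.49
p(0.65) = 4.28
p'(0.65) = 7.06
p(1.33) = 11.99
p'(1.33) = 16.80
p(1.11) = 8.74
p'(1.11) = 12.87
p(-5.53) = -478.04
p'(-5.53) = 247.95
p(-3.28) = -110.87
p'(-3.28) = 91.54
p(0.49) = 3.26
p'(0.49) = 5.82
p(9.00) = 1886.30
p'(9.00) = 624.30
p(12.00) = 4453.73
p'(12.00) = 1110.63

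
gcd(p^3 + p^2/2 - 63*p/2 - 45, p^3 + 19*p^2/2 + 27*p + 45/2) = p^2 + 13*p/2 + 15/2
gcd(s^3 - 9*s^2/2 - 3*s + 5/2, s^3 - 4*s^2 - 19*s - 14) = s + 1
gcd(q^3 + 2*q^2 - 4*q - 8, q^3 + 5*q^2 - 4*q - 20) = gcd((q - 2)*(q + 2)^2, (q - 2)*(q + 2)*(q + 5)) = q^2 - 4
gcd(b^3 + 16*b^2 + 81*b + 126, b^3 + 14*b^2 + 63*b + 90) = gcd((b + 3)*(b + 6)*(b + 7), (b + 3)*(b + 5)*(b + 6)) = b^2 + 9*b + 18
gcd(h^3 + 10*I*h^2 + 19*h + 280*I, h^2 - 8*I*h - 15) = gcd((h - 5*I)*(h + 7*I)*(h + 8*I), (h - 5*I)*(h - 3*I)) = h - 5*I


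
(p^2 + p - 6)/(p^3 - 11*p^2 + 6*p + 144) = (p - 2)/(p^2 - 14*p + 48)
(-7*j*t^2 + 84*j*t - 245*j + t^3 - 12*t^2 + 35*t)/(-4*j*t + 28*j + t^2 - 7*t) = (-7*j*t + 35*j + t^2 - 5*t)/(-4*j + t)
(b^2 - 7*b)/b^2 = (b - 7)/b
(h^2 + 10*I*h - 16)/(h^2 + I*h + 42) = (h^2 + 10*I*h - 16)/(h^2 + I*h + 42)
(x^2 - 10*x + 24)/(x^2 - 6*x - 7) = (-x^2 + 10*x - 24)/(-x^2 + 6*x + 7)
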